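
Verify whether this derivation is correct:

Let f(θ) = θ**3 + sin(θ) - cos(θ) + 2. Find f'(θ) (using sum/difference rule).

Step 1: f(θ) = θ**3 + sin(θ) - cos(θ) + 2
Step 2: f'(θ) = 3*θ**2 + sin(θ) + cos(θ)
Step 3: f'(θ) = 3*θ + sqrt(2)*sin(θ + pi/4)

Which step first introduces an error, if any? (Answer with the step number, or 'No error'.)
Step 3

Step 3 is incorrect due to a wrong exponent.
The step shows: 3*θ + sqrt(2)*sin(θ + pi/4)
The correct value should be: 3*θ**2 + sqrt(2)*sin(θ + pi/4)

Explanation: The exponent 2 on θ was incorrectly written as 1: the term 3*θ**2 was incorrectly written as 3*θ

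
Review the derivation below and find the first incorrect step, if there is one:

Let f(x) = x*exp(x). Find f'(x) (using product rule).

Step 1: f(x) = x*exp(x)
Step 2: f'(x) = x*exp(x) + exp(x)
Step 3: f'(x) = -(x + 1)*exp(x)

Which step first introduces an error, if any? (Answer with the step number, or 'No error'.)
Step 3

Step 3 is incorrect due to a sign flip.
The step shows: -(x + 1)*exp(x)
The correct value should be: (x + 1)*exp(x)

Explanation: The sign of the whole expression was flipped: the term (x + 1)*exp(x) was incorrectly written as -(x + 1)*exp(x)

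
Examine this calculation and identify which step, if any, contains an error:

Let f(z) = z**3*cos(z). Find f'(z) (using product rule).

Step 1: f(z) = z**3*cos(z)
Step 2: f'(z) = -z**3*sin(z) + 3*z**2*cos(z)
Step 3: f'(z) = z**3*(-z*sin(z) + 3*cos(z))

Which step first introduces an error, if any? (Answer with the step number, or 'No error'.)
Step 3

Step 3 is incorrect due to a wrong exponent.
The step shows: z**3*(-z*sin(z) + 3*cos(z))
The correct value should be: z**2*(-z*sin(z) + 3*cos(z))

Explanation: The exponent 2 on z was incorrectly written as 3: the term z**2*(-z*sin(z) + 3*cos(z)) was incorrectly written as z**3*(-z*sin(z) + 3*cos(z))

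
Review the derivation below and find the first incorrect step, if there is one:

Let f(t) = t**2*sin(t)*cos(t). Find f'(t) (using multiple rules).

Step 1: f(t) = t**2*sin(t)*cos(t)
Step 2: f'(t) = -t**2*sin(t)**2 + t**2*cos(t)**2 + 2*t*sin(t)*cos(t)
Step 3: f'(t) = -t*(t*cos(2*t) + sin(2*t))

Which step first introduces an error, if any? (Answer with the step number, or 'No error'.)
Step 3

Step 3 is incorrect due to a sign flip.
The step shows: -t*(t*cos(2*t) + sin(2*t))
The correct value should be: t*(t*cos(2*t) + sin(2*t))

Explanation: The sign of the whole expression was flipped: the term t*(t*cos(2*t) + sin(2*t)) was incorrectly written as -t*(t*cos(2*t) + sin(2*t))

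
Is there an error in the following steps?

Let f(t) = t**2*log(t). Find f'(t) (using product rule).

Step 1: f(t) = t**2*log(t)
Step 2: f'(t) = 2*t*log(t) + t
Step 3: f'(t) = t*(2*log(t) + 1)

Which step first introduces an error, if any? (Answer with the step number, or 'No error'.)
No error

All steps in this derivation are correct.
The final answer f'(t) = t*(2*log(t) + 1) is valid.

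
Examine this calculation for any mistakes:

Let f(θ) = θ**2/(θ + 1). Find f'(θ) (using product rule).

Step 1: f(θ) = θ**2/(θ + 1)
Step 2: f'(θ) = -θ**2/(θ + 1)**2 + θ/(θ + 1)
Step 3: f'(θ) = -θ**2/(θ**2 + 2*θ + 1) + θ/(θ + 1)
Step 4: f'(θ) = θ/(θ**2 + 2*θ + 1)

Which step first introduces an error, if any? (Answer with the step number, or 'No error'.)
Step 2

Step 2 is incorrect due to a wrong coefficient.
The step shows: -θ**2/(θ + 1)**2 + θ/(θ + 1)
The correct value should be: -θ**2/(θ + 1)**2 + 2*θ/(θ + 1)

Explanation: The coefficient 2 was incorrectly written as 1: the term 2*θ/(θ + 1) was incorrectly written as θ/(θ + 1)
The later steps are derived from this incorrect expression, so the error originates in Step 2.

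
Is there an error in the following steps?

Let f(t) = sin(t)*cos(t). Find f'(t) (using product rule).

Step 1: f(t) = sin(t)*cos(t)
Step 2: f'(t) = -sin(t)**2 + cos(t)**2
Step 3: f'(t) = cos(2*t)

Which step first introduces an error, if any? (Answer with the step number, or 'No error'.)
No error

All steps in this derivation are correct.
The final answer f'(t) = cos(2*t) is valid.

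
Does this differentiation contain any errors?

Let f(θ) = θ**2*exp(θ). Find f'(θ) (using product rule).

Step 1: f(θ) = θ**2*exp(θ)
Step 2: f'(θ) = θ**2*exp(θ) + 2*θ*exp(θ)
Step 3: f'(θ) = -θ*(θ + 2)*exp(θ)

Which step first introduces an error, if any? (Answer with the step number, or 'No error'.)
Step 3

Step 3 is incorrect due to a sign flip.
The step shows: -θ*(θ + 2)*exp(θ)
The correct value should be: θ*(θ + 2)*exp(θ)

Explanation: The sign of the whole expression was flipped: the term θ*(θ + 2)*exp(θ) was incorrectly written as -θ*(θ + 2)*exp(θ)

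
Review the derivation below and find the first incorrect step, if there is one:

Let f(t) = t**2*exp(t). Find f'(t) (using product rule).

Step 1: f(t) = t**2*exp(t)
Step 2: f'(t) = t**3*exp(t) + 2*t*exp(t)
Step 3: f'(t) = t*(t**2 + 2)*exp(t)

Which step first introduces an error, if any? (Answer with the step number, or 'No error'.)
Step 2

Step 2 is incorrect due to a wrong exponent.
The step shows: t**3*exp(t) + 2*t*exp(t)
The correct value should be: t**2*exp(t) + 2*t*exp(t)

Explanation: The exponent 2 on t was incorrectly written as 3: the term t**2*exp(t) was incorrectly written as t**3*exp(t)
The later steps are derived from this incorrect expression, so the error originates in Step 2.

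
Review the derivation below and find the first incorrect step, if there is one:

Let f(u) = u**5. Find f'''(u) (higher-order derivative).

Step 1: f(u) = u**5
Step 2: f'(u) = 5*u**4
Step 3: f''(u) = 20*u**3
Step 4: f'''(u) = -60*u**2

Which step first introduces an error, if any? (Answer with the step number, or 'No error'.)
Step 4

Step 4 is incorrect due to a sign flip.
The step shows: -60*u**2
The correct value should be: 60*u**2

Explanation: The sign of the whole expression was flipped: the term 60*u**2 was incorrectly written as -60*u**2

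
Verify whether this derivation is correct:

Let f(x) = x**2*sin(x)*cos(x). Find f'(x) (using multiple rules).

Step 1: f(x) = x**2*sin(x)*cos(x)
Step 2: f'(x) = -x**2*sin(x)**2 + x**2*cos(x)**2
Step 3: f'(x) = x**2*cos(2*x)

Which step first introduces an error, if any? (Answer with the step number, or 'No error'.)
Step 2

Step 2 is incorrect due to a dropped term.
The step shows: -x**2*sin(x)**2 + x**2*cos(x)**2
The correct value should be: -x**2*sin(x)**2 + x**2*cos(x)**2 + 2*x*sin(x)*cos(x)

Explanation: A term was dropped: the term 2*x*sin(x)*cos(x) was incorrectly omitted
The later steps are derived from this incorrect expression, so the error originates in Step 2.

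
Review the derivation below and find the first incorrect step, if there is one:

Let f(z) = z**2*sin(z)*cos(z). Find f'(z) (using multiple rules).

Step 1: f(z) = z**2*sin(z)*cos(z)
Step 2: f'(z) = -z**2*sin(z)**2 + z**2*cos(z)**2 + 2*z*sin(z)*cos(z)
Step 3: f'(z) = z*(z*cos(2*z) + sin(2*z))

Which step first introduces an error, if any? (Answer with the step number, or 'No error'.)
No error

All steps in this derivation are correct.
The final answer f'(z) = z*(z*cos(2*z) + sin(2*z)) is valid.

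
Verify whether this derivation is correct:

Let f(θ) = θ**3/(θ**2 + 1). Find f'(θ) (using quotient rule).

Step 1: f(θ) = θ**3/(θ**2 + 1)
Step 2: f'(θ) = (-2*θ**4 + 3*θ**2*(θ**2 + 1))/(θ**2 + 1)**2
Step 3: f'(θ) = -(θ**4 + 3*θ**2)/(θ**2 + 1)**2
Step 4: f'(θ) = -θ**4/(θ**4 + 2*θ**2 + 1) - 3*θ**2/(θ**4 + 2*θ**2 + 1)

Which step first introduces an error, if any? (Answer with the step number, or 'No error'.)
Step 3

Step 3 is incorrect due to a sign flip.
The step shows: -(θ**4 + 3*θ**2)/(θ**2 + 1)**2
The correct value should be: (θ**4 + 3*θ**2)/(θ**2 + 1)**2

Explanation: The sign of the whole expression was flipped: the term (θ**4 + 3*θ**2)/(θ**2 + 1)**2 was incorrectly written as -(θ**4 + 3*θ**2)/(θ**2 + 1)**2
The later steps are derived from this incorrect expression, so the error originates in Step 3.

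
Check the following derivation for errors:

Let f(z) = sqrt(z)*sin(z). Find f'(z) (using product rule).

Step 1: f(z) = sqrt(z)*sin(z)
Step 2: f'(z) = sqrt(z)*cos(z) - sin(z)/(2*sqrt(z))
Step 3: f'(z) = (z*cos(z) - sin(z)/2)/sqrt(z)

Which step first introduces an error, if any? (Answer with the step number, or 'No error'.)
Step 2

Step 2 is incorrect due to a sign flip.
The step shows: sqrt(z)*cos(z) - sin(z)/(2*sqrt(z))
The correct value should be: sqrt(z)*cos(z) + sin(z)/(2*sqrt(z))

Explanation: The sign of one term was flipped: the term sin(z)/(2*sqrt(z)) was incorrectly written as -sin(z)/(2*sqrt(z))
The later steps are derived from this incorrect expression, so the error originates in Step 2.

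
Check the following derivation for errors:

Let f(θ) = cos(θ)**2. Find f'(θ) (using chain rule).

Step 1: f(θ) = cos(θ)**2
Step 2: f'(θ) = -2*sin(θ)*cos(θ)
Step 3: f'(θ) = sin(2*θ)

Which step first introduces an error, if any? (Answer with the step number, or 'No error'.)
Step 3

Step 3 is incorrect due to a sign flip.
The step shows: sin(2*θ)
The correct value should be: -sin(2*θ)

Explanation: The sign of the whole expression was flipped: the term -sin(2*θ) was incorrectly written as sin(2*θ)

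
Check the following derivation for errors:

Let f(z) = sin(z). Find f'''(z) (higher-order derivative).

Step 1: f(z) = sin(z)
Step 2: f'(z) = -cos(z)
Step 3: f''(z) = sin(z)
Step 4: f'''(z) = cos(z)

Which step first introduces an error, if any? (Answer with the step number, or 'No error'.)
Step 2

Step 2 is incorrect due to a sign flip.
The step shows: -cos(z)
The correct value should be: cos(z)

Explanation: The sign of the whole expression was flipped: the term cos(z) was incorrectly written as -cos(z)
The later steps are derived from this incorrect expression, so the error originates in Step 2.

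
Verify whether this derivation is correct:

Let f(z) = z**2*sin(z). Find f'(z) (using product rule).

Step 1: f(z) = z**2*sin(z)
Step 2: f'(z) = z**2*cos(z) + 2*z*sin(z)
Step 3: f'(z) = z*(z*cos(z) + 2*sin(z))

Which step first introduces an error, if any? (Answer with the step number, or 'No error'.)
No error

All steps in this derivation are correct.
The final answer f'(z) = z*(z*cos(z) + 2*sin(z)) is valid.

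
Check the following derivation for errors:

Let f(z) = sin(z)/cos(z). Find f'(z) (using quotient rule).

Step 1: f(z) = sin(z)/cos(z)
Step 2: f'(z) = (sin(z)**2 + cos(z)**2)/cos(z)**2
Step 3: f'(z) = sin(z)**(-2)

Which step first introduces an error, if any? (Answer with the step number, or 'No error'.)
Step 3

Step 3 is incorrect due to a wrong trig function.
The step shows: sin(z)**(-2)
The correct value should be: cos(z)**(-2)

Explanation: cos(z) was incorrectly written as sin(z): the term cos(z)**(-2) was incorrectly written as sin(z)**(-2)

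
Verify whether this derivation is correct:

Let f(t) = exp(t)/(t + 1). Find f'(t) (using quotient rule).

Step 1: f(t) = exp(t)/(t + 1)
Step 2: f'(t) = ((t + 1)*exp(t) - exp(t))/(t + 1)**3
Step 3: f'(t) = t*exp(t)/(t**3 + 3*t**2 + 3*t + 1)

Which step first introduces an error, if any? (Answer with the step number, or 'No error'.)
Step 2

Step 2 is incorrect due to a wrong exponent.
The step shows: ((t + 1)*exp(t) - exp(t))/(t + 1)**3
The correct value should be: ((t + 1)*exp(t) - exp(t))/(t + 1)**2

Explanation: The exponent -2 on t + 1 was incorrectly written as -3: the term ((t + 1)*exp(t) - exp(t))/(t + 1)**2 was incorrectly written as ((t + 1)*exp(t) - exp(t))/(t + 1)**3
The later steps are derived from this incorrect expression, so the error originates in Step 2.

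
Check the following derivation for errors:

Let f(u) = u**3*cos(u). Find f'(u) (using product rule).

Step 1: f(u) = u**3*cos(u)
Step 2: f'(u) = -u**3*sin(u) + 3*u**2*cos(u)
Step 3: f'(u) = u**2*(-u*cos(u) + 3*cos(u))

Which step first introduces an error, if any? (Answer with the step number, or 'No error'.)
Step 3

Step 3 is incorrect due to a wrong trig function.
The step shows: u**2*(-u*cos(u) + 3*cos(u))
The correct value should be: u**2*(-u*sin(u) + 3*cos(u))

Explanation: sin(u) was incorrectly written as cos(u): the term u**2*(-u*sin(u) + 3*cos(u)) was incorrectly written as u**2*(-u*cos(u) + 3*cos(u))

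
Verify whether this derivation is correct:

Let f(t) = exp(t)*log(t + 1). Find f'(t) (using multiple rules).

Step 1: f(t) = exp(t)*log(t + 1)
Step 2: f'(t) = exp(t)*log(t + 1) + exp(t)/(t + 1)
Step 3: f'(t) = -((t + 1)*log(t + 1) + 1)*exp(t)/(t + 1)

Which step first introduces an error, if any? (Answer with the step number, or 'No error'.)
Step 3

Step 3 is incorrect due to a sign flip.
The step shows: -((t + 1)*log(t + 1) + 1)*exp(t)/(t + 1)
The correct value should be: ((t + 1)*log(t + 1) + 1)*exp(t)/(t + 1)

Explanation: The sign of the whole expression was flipped: the term ((t + 1)*log(t + 1) + 1)*exp(t)/(t + 1) was incorrectly written as -((t + 1)*log(t + 1) + 1)*exp(t)/(t + 1)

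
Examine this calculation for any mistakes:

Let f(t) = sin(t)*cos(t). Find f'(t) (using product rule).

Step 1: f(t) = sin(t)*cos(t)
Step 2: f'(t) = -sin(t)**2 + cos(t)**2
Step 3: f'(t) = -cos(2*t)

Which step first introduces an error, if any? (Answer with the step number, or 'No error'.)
Step 3

Step 3 is incorrect due to a sign flip.
The step shows: -cos(2*t)
The correct value should be: cos(2*t)

Explanation: The sign of the whole expression was flipped: the term cos(2*t) was incorrectly written as -cos(2*t)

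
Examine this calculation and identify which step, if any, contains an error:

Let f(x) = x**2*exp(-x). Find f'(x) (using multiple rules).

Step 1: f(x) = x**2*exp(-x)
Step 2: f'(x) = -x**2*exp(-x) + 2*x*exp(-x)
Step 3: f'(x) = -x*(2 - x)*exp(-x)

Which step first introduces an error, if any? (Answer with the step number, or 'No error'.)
Step 3

Step 3 is incorrect due to a sign flip.
The step shows: -x*(2 - x)*exp(-x)
The correct value should be: x*(2 - x)*exp(-x)

Explanation: The sign of the whole expression was flipped: the term x*(2 - x)*exp(-x) was incorrectly written as -x*(2 - x)*exp(-x)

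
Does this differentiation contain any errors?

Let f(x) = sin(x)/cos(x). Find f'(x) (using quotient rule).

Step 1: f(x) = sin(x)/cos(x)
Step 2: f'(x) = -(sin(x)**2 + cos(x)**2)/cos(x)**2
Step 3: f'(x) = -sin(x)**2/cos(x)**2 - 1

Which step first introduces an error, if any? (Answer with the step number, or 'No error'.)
Step 2

Step 2 is incorrect due to a sign flip.
The step shows: -(sin(x)**2 + cos(x)**2)/cos(x)**2
The correct value should be: (sin(x)**2 + cos(x)**2)/cos(x)**2

Explanation: The sign of the whole expression was flipped: the term (sin(x)**2 + cos(x)**2)/cos(x)**2 was incorrectly written as -(sin(x)**2 + cos(x)**2)/cos(x)**2
The later steps are derived from this incorrect expression, so the error originates in Step 2.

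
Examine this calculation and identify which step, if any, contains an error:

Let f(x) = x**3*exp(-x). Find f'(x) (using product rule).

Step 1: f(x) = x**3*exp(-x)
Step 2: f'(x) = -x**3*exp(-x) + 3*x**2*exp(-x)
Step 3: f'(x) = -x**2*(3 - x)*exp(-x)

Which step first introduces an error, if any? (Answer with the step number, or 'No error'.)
Step 3

Step 3 is incorrect due to a sign flip.
The step shows: -x**2*(3 - x)*exp(-x)
The correct value should be: x**2*(3 - x)*exp(-x)

Explanation: The sign of the whole expression was flipped: the term x**2*(3 - x)*exp(-x) was incorrectly written as -x**2*(3 - x)*exp(-x)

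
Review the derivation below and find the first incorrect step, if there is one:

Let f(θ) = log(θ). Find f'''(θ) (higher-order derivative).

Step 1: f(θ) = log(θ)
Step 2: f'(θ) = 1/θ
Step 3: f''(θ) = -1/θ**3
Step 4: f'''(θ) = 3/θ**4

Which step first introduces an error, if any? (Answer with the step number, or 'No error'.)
Step 3

Step 3 is incorrect due to a wrong exponent.
The step shows: -1/θ**3
The correct value should be: -1/θ**2

Explanation: The exponent -2 on θ was incorrectly written as -3: the term -1/θ**2 was incorrectly written as -1/θ**3
The later steps are derived from this incorrect expression, so the error originates in Step 3.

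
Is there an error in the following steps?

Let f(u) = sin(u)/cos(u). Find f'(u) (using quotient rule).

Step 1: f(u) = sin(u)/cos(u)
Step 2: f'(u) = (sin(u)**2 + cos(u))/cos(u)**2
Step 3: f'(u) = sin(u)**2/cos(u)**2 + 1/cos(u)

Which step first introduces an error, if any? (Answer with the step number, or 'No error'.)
Step 2

Step 2 is incorrect due to a wrong exponent.
The step shows: (sin(u)**2 + cos(u))/cos(u)**2
The correct value should be: (sin(u)**2 + cos(u)**2)/cos(u)**2

Explanation: The exponent 2 on cos(u) was incorrectly written as 1: the term (sin(u)**2 + cos(u)**2)/cos(u)**2 was incorrectly written as (sin(u)**2 + cos(u))/cos(u)**2
The later steps are derived from this incorrect expression, so the error originates in Step 2.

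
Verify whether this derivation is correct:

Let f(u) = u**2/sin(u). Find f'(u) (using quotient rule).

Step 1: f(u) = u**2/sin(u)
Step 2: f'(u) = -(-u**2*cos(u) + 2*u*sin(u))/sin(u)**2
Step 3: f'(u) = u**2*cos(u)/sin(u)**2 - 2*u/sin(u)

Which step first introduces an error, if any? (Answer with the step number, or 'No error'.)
Step 2

Step 2 is incorrect due to a sign flip.
The step shows: -(-u**2*cos(u) + 2*u*sin(u))/sin(u)**2
The correct value should be: (-u**2*cos(u) + 2*u*sin(u))/sin(u)**2

Explanation: The sign of the whole expression was flipped: the term (-u**2*cos(u) + 2*u*sin(u))/sin(u)**2 was incorrectly written as -(-u**2*cos(u) + 2*u*sin(u))/sin(u)**2
The later steps are derived from this incorrect expression, so the error originates in Step 2.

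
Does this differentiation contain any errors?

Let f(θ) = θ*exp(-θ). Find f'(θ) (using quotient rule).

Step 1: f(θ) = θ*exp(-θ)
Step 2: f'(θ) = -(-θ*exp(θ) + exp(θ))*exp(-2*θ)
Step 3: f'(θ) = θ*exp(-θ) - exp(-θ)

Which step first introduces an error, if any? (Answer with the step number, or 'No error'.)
Step 2

Step 2 is incorrect due to a sign flip.
The step shows: -(-θ*exp(θ) + exp(θ))*exp(-2*θ)
The correct value should be: (-θ*exp(θ) + exp(θ))*exp(-2*θ)

Explanation: The sign of the whole expression was flipped: the term (-θ*exp(θ) + exp(θ))*exp(-2*θ) was incorrectly written as -(-θ*exp(θ) + exp(θ))*exp(-2*θ)
The later steps are derived from this incorrect expression, so the error originates in Step 2.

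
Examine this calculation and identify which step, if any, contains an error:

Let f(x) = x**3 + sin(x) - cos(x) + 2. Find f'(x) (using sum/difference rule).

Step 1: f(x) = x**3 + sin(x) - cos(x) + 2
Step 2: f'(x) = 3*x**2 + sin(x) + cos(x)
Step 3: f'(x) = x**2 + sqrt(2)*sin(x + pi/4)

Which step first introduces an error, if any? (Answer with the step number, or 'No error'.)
Step 3

Step 3 is incorrect due to a wrong coefficient.
The step shows: x**2 + sqrt(2)*sin(x + pi/4)
The correct value should be: 3*x**2 + sqrt(2)*sin(x + pi/4)

Explanation: The coefficient 3 was incorrectly written as 1: the term 3*x**2 was incorrectly written as x**2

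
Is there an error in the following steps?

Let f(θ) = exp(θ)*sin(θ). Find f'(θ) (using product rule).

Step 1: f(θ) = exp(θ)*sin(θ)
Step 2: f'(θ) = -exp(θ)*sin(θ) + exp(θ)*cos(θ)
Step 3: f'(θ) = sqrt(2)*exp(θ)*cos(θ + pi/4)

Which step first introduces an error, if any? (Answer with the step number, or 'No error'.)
Step 2

Step 2 is incorrect due to a sign flip.
The step shows: -exp(θ)*sin(θ) + exp(θ)*cos(θ)
The correct value should be: exp(θ)*sin(θ) + exp(θ)*cos(θ)

Explanation: The sign of one term was flipped: the term exp(θ)*sin(θ) was incorrectly written as -exp(θ)*sin(θ)
The later steps are derived from this incorrect expression, so the error originates in Step 2.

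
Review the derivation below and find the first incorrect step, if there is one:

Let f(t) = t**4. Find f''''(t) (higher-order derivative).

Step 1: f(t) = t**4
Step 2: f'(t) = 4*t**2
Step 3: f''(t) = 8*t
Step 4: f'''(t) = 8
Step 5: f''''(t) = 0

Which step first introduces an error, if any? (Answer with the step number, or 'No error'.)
Step 2

Step 2 is incorrect due to a wrong exponent.
The step shows: 4*t**2
The correct value should be: 4*t**3

Explanation: The exponent 3 on t was incorrectly written as 2: the term 4*t**3 was incorrectly written as 4*t**2
The later steps are derived from this incorrect expression, so the error originates in Step 2.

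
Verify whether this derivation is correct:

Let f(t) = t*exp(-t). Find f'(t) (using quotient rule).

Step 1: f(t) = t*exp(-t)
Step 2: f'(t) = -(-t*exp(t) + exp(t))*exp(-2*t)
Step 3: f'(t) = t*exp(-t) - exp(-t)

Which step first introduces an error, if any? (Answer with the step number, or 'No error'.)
Step 2

Step 2 is incorrect due to a sign flip.
The step shows: -(-t*exp(t) + exp(t))*exp(-2*t)
The correct value should be: (-t*exp(t) + exp(t))*exp(-2*t)

Explanation: The sign of the whole expression was flipped: the term (-t*exp(t) + exp(t))*exp(-2*t) was incorrectly written as -(-t*exp(t) + exp(t))*exp(-2*t)
The later steps are derived from this incorrect expression, so the error originates in Step 2.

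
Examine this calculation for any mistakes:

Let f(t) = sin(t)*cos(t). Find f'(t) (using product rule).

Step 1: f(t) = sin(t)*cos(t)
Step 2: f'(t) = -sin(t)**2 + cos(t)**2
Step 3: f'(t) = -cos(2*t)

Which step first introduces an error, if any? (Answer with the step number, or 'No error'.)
Step 3

Step 3 is incorrect due to a sign flip.
The step shows: -cos(2*t)
The correct value should be: cos(2*t)

Explanation: The sign of the whole expression was flipped: the term cos(2*t) was incorrectly written as -cos(2*t)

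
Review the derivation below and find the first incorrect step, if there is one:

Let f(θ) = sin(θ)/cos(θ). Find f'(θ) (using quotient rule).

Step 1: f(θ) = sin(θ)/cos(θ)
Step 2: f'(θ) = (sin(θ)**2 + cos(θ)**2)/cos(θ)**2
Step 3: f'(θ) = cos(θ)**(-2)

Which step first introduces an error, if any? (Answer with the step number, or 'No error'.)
No error

All steps in this derivation are correct.
The final answer f'(θ) = cos(θ)**(-2) is valid.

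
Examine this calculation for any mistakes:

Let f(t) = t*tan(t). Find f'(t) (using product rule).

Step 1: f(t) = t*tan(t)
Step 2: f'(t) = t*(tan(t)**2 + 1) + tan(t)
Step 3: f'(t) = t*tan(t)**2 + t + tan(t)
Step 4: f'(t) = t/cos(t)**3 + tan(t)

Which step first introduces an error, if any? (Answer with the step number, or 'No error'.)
Step 4

Step 4 is incorrect due to a wrong exponent.
The step shows: t/cos(t)**3 + tan(t)
The correct value should be: t/cos(t)**2 + tan(t)

Explanation: The exponent -2 on cos(t) was incorrectly written as -3: the term t/cos(t)**2 was incorrectly written as t/cos(t)**3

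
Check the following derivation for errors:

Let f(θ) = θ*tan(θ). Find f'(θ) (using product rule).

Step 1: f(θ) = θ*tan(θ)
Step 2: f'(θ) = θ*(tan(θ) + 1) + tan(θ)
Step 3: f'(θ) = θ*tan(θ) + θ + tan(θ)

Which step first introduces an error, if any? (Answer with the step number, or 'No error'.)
Step 2

Step 2 is incorrect due to a wrong exponent.
The step shows: θ*(tan(θ) + 1) + tan(θ)
The correct value should be: θ*(tan(θ)**2 + 1) + tan(θ)

Explanation: The exponent 2 on tan(θ) was incorrectly written as 1: the term θ*(tan(θ)**2 + 1) was incorrectly written as θ*(tan(θ) + 1)
The later steps are derived from this incorrect expression, so the error originates in Step 2.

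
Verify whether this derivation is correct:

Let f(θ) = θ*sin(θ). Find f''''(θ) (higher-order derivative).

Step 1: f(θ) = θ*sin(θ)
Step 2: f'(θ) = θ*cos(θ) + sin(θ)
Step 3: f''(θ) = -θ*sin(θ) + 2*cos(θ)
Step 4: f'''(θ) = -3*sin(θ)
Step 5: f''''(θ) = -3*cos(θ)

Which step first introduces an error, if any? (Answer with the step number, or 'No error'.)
Step 4

Step 4 is incorrect due to a dropped term.
The step shows: -3*sin(θ)
The correct value should be: -θ*cos(θ) - 3*sin(θ)

Explanation: A term was dropped: the term -θ*cos(θ) was incorrectly omitted
The later steps are derived from this incorrect expression, so the error originates in Step 4.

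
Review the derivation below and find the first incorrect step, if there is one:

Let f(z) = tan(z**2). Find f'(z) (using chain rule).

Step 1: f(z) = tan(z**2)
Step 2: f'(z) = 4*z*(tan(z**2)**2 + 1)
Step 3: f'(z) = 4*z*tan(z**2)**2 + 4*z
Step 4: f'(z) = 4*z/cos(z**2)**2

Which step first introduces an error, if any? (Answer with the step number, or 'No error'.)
Step 2

Step 2 is incorrect due to a wrong coefficient.
The step shows: 4*z*(tan(z**2)**2 + 1)
The correct value should be: 2*z*(tan(z**2)**2 + 1)

Explanation: The coefficient 2 was incorrectly written as 4: the term 2*z*(tan(z**2)**2 + 1) was incorrectly written as 4*z*(tan(z**2)**2 + 1)
The later steps are derived from this incorrect expression, so the error originates in Step 2.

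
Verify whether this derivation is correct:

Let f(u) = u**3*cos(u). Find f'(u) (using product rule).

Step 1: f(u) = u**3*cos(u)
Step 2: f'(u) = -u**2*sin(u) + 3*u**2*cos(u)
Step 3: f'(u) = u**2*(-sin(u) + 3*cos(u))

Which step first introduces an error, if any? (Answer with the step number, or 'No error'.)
Step 2

Step 2 is incorrect due to a wrong exponent.
The step shows: -u**2*sin(u) + 3*u**2*cos(u)
The correct value should be: -u**3*sin(u) + 3*u**2*cos(u)

Explanation: The exponent 3 on u was incorrectly written as 2: the term -u**3*sin(u) was incorrectly written as -u**2*sin(u)
The later steps are derived from this incorrect expression, so the error originates in Step 2.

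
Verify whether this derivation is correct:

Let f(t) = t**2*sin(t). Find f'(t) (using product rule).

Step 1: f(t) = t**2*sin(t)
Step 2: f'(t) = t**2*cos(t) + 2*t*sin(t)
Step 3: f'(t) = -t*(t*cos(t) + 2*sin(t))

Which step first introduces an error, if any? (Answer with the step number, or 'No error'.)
Step 3

Step 3 is incorrect due to a sign flip.
The step shows: -t*(t*cos(t) + 2*sin(t))
The correct value should be: t*(t*cos(t) + 2*sin(t))

Explanation: The sign of the whole expression was flipped: the term t*(t*cos(t) + 2*sin(t)) was incorrectly written as -t*(t*cos(t) + 2*sin(t))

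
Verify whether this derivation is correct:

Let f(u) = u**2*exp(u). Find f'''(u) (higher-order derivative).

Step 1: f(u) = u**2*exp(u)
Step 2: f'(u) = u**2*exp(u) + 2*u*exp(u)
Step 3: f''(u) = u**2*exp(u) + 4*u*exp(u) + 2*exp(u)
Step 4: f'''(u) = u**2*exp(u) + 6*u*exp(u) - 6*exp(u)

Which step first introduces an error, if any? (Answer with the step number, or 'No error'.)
Step 4

Step 4 is incorrect due to a sign flip.
The step shows: u**2*exp(u) + 6*u*exp(u) - 6*exp(u)
The correct value should be: u**2*exp(u) + 6*u*exp(u) + 6*exp(u)

Explanation: The sign of one term was flipped: the term 6*exp(u) was incorrectly written as -6*exp(u)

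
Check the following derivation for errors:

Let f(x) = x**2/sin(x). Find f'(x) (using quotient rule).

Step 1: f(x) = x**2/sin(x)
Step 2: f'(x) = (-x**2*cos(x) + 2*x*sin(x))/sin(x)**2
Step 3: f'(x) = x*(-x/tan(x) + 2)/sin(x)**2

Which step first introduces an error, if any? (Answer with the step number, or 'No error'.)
Step 3

Step 3 is incorrect due to a wrong exponent.
The step shows: x*(-x/tan(x) + 2)/sin(x)**2
The correct value should be: x*(-x/tan(x) + 2)/sin(x)

Explanation: The exponent -1 on sin(x) was incorrectly written as -2: the term x*(-x/tan(x) + 2)/sin(x) was incorrectly written as x*(-x/tan(x) + 2)/sin(x)**2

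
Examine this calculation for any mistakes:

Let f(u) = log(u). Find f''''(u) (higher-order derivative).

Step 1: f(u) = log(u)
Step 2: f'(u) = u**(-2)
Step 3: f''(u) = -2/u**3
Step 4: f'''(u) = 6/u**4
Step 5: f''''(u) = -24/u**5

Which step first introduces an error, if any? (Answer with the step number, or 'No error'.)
Step 2

Step 2 is incorrect due to a wrong exponent.
The step shows: u**(-2)
The correct value should be: 1/u

Explanation: The exponent -1 on u was incorrectly written as -2: the term 1/u was incorrectly written as u**(-2)
The later steps are derived from this incorrect expression, so the error originates in Step 2.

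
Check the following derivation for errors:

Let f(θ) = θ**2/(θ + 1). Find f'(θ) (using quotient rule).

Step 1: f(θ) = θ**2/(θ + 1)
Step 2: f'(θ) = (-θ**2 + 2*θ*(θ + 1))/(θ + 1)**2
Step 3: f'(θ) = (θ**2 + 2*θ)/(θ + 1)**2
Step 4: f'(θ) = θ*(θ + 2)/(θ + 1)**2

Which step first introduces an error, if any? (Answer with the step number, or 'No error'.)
No error

All steps in this derivation are correct.
The final answer f'(θ) = θ*(θ + 2)/(θ + 1)**2 is valid.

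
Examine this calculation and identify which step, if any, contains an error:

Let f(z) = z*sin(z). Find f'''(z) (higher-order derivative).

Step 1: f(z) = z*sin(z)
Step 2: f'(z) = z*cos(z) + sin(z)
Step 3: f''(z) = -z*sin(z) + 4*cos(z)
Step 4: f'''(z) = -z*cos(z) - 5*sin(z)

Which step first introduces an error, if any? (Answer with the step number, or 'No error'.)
Step 3

Step 3 is incorrect due to a wrong coefficient.
The step shows: -z*sin(z) + 4*cos(z)
The correct value should be: -z*sin(z) + 2*cos(z)

Explanation: The coefficient 2 was incorrectly written as 4: the term 2*cos(z) was incorrectly written as 4*cos(z)
The later steps are derived from this incorrect expression, so the error originates in Step 3.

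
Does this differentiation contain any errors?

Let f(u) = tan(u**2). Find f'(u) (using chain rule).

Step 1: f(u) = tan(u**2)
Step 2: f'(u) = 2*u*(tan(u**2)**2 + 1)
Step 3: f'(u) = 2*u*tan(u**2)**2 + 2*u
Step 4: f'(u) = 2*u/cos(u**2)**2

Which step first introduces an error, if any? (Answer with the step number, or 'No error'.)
No error

All steps in this derivation are correct.
The final answer f'(u) = 2*u/cos(u**2)**2 is valid.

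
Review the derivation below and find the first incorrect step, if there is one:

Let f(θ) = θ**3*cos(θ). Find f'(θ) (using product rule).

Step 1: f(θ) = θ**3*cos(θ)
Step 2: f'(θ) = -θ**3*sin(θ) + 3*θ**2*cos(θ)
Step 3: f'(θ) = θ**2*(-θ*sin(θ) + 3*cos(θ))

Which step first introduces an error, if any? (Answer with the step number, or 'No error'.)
No error

All steps in this derivation are correct.
The final answer f'(θ) = θ**2*(-θ*sin(θ) + 3*cos(θ)) is valid.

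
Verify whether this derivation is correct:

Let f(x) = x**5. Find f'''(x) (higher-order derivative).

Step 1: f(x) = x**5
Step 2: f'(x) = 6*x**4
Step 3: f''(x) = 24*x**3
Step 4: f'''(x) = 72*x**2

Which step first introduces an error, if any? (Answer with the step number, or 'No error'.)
Step 2

Step 2 is incorrect due to a wrong coefficient.
The step shows: 6*x**4
The correct value should be: 5*x**4

Explanation: The coefficient 5 was incorrectly written as 6: the term 5*x**4 was incorrectly written as 6*x**4
The later steps are derived from this incorrect expression, so the error originates in Step 2.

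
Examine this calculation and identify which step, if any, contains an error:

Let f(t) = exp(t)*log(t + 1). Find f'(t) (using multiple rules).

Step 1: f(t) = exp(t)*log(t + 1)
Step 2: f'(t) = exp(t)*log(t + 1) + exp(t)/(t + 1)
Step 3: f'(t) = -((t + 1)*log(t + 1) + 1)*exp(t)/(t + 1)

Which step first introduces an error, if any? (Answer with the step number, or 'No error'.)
Step 3

Step 3 is incorrect due to a sign flip.
The step shows: -((t + 1)*log(t + 1) + 1)*exp(t)/(t + 1)
The correct value should be: ((t + 1)*log(t + 1) + 1)*exp(t)/(t + 1)

Explanation: The sign of the whole expression was flipped: the term ((t + 1)*log(t + 1) + 1)*exp(t)/(t + 1) was incorrectly written as -((t + 1)*log(t + 1) + 1)*exp(t)/(t + 1)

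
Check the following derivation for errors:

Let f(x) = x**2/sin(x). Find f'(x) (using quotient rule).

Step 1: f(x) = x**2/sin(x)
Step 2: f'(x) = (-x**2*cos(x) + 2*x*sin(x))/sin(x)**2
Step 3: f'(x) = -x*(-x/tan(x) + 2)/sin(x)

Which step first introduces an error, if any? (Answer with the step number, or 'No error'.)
Step 3

Step 3 is incorrect due to a sign flip.
The step shows: -x*(-x/tan(x) + 2)/sin(x)
The correct value should be: x*(-x/tan(x) + 2)/sin(x)

Explanation: The sign of the whole expression was flipped: the term x*(-x/tan(x) + 2)/sin(x) was incorrectly written as -x*(-x/tan(x) + 2)/sin(x)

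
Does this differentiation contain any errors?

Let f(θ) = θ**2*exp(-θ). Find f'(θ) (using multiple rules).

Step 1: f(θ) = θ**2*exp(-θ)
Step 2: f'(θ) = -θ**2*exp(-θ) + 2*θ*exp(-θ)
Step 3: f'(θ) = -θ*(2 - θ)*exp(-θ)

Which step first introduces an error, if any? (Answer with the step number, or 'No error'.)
Step 3

Step 3 is incorrect due to a sign flip.
The step shows: -θ*(2 - θ)*exp(-θ)
The correct value should be: θ*(2 - θ)*exp(-θ)

Explanation: The sign of the whole expression was flipped: the term θ*(2 - θ)*exp(-θ) was incorrectly written as -θ*(2 - θ)*exp(-θ)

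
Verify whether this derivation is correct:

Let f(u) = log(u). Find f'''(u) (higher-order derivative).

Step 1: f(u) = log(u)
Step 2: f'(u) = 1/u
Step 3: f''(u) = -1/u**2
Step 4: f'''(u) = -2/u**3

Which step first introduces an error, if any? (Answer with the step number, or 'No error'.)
Step 4

Step 4 is incorrect due to a sign flip.
The step shows: -2/u**3
The correct value should be: 2/u**3

Explanation: The sign of the whole expression was flipped: the term 2/u**3 was incorrectly written as -2/u**3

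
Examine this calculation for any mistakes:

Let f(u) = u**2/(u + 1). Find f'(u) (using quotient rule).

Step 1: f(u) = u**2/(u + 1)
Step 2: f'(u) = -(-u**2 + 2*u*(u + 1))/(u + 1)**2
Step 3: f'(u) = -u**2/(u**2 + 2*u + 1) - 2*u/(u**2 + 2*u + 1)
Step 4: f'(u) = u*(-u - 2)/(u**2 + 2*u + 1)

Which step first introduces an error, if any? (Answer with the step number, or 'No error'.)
Step 2

Step 2 is incorrect due to a sign flip.
The step shows: -(-u**2 + 2*u*(u + 1))/(u + 1)**2
The correct value should be: (-u**2 + 2*u*(u + 1))/(u + 1)**2

Explanation: The sign of the whole expression was flipped: the term (-u**2 + 2*u*(u + 1))/(u + 1)**2 was incorrectly written as -(-u**2 + 2*u*(u + 1))/(u + 1)**2
The later steps are derived from this incorrect expression, so the error originates in Step 2.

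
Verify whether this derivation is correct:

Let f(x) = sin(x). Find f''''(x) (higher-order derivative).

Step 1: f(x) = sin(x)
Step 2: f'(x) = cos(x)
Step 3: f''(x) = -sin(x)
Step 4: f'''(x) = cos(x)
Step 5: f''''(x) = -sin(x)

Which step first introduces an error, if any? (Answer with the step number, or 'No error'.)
Step 4

Step 4 is incorrect due to a sign flip.
The step shows: cos(x)
The correct value should be: -cos(x)

Explanation: The sign of the whole expression was flipped: the term -cos(x) was incorrectly written as cos(x)
The later steps are derived from this incorrect expression, so the error originates in Step 4.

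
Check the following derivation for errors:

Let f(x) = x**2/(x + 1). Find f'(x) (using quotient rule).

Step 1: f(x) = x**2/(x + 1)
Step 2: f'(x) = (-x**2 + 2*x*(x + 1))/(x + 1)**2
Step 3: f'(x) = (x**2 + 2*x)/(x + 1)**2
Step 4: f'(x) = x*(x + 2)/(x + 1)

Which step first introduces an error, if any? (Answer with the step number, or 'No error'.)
Step 4

Step 4 is incorrect due to a wrong exponent.
The step shows: x*(x + 2)/(x + 1)
The correct value should be: x*(x + 2)/(x + 1)**2

Explanation: The exponent -2 on x + 1 was incorrectly written as -1: the term x*(x + 2)/(x + 1)**2 was incorrectly written as x*(x + 2)/(x + 1)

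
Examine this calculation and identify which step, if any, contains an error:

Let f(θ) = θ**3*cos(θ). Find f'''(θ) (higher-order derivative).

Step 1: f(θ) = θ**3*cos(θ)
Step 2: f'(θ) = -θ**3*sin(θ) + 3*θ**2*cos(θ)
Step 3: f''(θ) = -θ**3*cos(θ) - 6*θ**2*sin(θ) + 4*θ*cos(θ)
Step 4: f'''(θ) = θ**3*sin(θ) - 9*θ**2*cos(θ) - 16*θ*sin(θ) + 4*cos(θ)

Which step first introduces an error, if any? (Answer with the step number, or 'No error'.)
Step 3

Step 3 is incorrect due to a wrong coefficient.
The step shows: -θ**3*cos(θ) - 6*θ**2*sin(θ) + 4*θ*cos(θ)
The correct value should be: -θ**3*cos(θ) - 6*θ**2*sin(θ) + 6*θ*cos(θ)

Explanation: The coefficient 6 was incorrectly written as 4: the term 6*θ*cos(θ) was incorrectly written as 4*θ*cos(θ)
The later steps are derived from this incorrect expression, so the error originates in Step 3.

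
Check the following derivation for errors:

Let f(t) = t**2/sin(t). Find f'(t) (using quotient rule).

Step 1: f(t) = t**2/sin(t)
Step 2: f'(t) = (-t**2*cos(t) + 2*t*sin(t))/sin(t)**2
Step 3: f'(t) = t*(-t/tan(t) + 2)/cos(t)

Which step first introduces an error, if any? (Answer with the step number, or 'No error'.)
Step 3

Step 3 is incorrect due to a wrong trig function.
The step shows: t*(-t/tan(t) + 2)/cos(t)
The correct value should be: t*(-t/tan(t) + 2)/sin(t)

Explanation: sin(t) was incorrectly written as cos(t): the term t*(-t/tan(t) + 2)/sin(t) was incorrectly written as t*(-t/tan(t) + 2)/cos(t)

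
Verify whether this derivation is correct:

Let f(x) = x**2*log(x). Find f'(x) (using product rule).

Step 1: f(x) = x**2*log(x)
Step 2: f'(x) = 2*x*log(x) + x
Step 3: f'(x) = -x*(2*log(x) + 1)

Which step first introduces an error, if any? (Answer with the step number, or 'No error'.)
Step 3

Step 3 is incorrect due to a sign flip.
The step shows: -x*(2*log(x) + 1)
The correct value should be: x*(2*log(x) + 1)

Explanation: The sign of the whole expression was flipped: the term x*(2*log(x) + 1) was incorrectly written as -x*(2*log(x) + 1)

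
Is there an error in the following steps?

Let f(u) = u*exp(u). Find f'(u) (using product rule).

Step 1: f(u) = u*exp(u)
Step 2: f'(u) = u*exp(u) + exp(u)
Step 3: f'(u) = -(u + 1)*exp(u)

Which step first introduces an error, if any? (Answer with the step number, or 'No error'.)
Step 3

Step 3 is incorrect due to a sign flip.
The step shows: -(u + 1)*exp(u)
The correct value should be: (u + 1)*exp(u)

Explanation: The sign of the whole expression was flipped: the term (u + 1)*exp(u) was incorrectly written as -(u + 1)*exp(u)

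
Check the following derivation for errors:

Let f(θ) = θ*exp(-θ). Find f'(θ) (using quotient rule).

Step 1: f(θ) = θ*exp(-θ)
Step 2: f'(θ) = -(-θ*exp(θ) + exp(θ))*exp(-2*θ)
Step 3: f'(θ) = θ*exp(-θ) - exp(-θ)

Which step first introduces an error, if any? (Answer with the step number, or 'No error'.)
Step 2

Step 2 is incorrect due to a sign flip.
The step shows: -(-θ*exp(θ) + exp(θ))*exp(-2*θ)
The correct value should be: (-θ*exp(θ) + exp(θ))*exp(-2*θ)

Explanation: The sign of the whole expression was flipped: the term (-θ*exp(θ) + exp(θ))*exp(-2*θ) was incorrectly written as -(-θ*exp(θ) + exp(θ))*exp(-2*θ)
The later steps are derived from this incorrect expression, so the error originates in Step 2.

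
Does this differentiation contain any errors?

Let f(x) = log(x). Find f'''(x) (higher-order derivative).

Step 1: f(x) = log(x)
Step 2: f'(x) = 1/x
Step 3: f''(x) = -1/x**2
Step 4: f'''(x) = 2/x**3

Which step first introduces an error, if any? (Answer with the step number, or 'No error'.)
No error

All steps in this derivation are correct.
The final answer f'''(x) = 2/x**3 is valid.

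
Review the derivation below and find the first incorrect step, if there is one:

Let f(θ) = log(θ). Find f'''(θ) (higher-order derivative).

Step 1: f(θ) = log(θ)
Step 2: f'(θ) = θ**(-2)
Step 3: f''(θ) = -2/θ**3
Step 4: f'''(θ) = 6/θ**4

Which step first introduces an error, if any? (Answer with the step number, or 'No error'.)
Step 2

Step 2 is incorrect due to a wrong exponent.
The step shows: θ**(-2)
The correct value should be: 1/θ

Explanation: The exponent -1 on θ was incorrectly written as -2: the term 1/θ was incorrectly written as θ**(-2)
The later steps are derived from this incorrect expression, so the error originates in Step 2.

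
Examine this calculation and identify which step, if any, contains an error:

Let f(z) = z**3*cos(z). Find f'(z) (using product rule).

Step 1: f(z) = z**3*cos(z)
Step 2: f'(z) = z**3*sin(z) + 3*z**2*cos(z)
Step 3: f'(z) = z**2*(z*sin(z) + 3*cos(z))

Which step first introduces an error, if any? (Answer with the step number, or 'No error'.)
Step 2

Step 2 is incorrect due to a sign flip.
The step shows: z**3*sin(z) + 3*z**2*cos(z)
The correct value should be: -z**3*sin(z) + 3*z**2*cos(z)

Explanation: The sign of one term was flipped: the term -z**3*sin(z) was incorrectly written as z**3*sin(z)
The later steps are derived from this incorrect expression, so the error originates in Step 2.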